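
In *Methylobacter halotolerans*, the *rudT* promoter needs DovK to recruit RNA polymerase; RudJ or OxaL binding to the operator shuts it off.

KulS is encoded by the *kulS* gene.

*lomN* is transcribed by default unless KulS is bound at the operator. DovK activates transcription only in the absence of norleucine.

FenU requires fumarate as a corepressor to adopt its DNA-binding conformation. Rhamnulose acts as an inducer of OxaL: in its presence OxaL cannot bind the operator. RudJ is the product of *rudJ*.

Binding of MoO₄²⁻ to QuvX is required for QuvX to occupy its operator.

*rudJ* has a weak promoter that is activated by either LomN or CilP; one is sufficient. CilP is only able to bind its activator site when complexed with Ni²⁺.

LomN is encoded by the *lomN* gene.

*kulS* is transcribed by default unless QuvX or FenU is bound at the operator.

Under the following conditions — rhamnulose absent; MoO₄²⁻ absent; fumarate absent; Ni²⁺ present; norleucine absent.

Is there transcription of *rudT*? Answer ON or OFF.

MoO₄²⁻ is absent, so QuvX is inactive.
Fumarate is absent, so FenU is inactive.
With no repressor bound, *kulS* is transcribed.
So KulS is produced and active.
With repressor KulS bound, *lomN* is not transcribed.
So LomN is not produced.
Ni²⁺ is present, so CilP is active.
Activator CilP is present, so *rudJ* is transcribed.
So RudJ is produced and active.
Rhamnulose is absent, so OxaL is active.
Norleucine is absent, so DovK is active.
With repressor RudJ bound, *rudT* is not transcribed.

OFF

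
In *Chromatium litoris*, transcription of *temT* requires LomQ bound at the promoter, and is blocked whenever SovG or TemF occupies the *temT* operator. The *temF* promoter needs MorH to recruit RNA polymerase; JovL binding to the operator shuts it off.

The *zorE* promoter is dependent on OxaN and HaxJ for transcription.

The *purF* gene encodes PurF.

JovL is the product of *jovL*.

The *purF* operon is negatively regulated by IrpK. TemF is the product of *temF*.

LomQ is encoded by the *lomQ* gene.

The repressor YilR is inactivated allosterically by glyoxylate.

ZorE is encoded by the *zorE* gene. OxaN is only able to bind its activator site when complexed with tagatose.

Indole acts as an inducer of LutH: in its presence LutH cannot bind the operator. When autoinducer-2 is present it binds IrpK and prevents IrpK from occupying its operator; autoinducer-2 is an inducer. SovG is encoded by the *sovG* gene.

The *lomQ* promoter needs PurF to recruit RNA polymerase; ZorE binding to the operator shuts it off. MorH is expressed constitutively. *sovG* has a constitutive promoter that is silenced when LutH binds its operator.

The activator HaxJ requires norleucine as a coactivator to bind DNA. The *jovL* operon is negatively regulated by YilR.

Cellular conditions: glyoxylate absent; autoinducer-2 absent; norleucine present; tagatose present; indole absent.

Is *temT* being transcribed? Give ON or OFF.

OFF

Tagatose is present, so OxaN is active.
Norleucine is present, so HaxJ is active.
No repressor is bound and OxaN and HaxJ are active, so *zorE* is transcribed.
So ZorE is produced and active.
Autoinducer-2 is absent, so IrpK is active.
With repressor IrpK bound, *purF* is not transcribed.
So PurF is not produced.
With repressor ZorE bound, *lomQ* is not transcribed.
So LomQ is not produced.
Indole is absent, so LutH is active.
With repressor LutH bound, *sovG* is not transcribed.
So SovG is not produced.
MorH is produced constitutively and is active.
Glyoxylate is absent, so YilR is active.
With repressor YilR bound, *jovL* is not transcribed.
So JovL is not produced.
No repressor is bound and MorH is active, so *temF* is transcribed.
So TemF is produced and active.
With repressor TemF bound, *temT* is not transcribed.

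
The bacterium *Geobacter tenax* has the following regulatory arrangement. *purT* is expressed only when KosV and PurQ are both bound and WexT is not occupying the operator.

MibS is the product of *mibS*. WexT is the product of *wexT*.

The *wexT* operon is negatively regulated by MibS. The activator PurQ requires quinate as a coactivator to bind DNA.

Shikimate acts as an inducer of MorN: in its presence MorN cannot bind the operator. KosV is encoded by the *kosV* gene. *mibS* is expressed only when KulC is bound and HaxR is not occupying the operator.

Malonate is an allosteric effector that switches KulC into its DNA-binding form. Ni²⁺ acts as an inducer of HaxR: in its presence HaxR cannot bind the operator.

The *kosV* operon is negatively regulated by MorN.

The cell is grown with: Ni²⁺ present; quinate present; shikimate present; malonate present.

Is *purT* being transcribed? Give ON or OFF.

Ni²⁺ is present, so HaxR is inactive.
Malonate is present, so KulC is active.
No repressor is bound and KulC is active, so *mibS* is transcribed.
So MibS is produced and active.
With repressor MibS bound, *wexT* is not transcribed.
So WexT is not produced.
Shikimate is present, so MorN is inactive.
With no repressor bound, *kosV* is transcribed.
So KosV is produced and active.
Quinate is present, so PurQ is active.
No repressor is bound and KosV and PurQ are active, so *purT* is transcribed.

ON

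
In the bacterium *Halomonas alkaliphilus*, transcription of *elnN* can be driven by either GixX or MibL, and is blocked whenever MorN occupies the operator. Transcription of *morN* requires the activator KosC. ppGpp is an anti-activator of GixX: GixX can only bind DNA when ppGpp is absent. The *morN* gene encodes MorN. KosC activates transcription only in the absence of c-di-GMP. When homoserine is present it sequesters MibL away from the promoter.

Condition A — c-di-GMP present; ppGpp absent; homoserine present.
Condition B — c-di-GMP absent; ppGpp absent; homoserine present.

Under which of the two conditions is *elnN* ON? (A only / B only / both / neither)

A only

Condition A:
c-di-GMP is present, so KosC is inactive.
Required activator KosC is absent, so *morN* is not transcribed.
So MorN is not produced.
ppGpp is absent, so GixX is active.
Homoserine is present, so MibL is inactive.
Activator GixX is present, so *elnN* is transcribed.
→ *elnN* is ON in A.
Condition B:
c-di-GMP is absent, so KosC is active.
No repressor is bound and KosC is active, so *morN* is transcribed.
So MorN is produced and active.
ppGpp is absent, so GixX is active.
Homoserine is present, so MibL is inactive.
With repressor MorN bound, *elnN* is not transcribed.
→ *elnN* is OFF in B.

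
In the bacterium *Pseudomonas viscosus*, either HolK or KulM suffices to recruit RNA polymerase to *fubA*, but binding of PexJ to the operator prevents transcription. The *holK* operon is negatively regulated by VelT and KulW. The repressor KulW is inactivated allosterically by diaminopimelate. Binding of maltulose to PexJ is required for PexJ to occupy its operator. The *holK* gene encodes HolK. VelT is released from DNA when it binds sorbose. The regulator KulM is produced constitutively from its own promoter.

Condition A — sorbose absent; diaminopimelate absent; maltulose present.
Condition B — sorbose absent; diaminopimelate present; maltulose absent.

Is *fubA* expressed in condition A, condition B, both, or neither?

B only

Condition A:
Sorbose is absent, so VelT is active.
Diaminopimelate is absent, so KulW is active.
With repressor VelT bound, *holK* is not transcribed.
So HolK is not produced.
KulM is produced constitutively and is active.
Maltulose is present, so PexJ is active.
With repressor PexJ bound, *fubA* is not transcribed.
→ *fubA* is OFF in A.
Condition B:
Sorbose is absent, so VelT is active.
Diaminopimelate is present, so KulW is inactive.
With repressor VelT bound, *holK* is not transcribed.
So HolK is not produced.
KulM is produced constitutively and is active.
Maltulose is absent, so PexJ is inactive.
Activator KulM is present, so *fubA* is transcribed.
→ *fubA* is ON in B.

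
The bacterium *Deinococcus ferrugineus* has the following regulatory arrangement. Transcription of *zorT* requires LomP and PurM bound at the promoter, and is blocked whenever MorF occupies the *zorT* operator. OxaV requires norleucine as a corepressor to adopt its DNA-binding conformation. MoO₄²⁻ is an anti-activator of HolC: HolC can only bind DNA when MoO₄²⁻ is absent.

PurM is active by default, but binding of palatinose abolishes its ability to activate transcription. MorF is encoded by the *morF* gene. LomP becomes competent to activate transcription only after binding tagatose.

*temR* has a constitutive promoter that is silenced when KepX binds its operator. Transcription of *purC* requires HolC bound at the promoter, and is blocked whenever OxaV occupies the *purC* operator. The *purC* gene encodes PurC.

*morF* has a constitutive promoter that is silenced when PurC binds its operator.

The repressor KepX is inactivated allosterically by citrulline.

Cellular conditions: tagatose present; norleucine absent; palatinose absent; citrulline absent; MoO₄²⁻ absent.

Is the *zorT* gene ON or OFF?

ON

Tagatose is present, so LomP is active.
Norleucine is absent, so OxaV is inactive.
MoO₄²⁻ is absent, so HolC is active.
No repressor is bound and HolC is active, so *purC* is transcribed.
So PurC is produced and active.
With repressor PurC bound, *morF* is not transcribed.
So MorF is not produced.
Palatinose is absent, so PurM is active.
No repressor is bound and LomP and PurM are active, so *zorT* is transcribed.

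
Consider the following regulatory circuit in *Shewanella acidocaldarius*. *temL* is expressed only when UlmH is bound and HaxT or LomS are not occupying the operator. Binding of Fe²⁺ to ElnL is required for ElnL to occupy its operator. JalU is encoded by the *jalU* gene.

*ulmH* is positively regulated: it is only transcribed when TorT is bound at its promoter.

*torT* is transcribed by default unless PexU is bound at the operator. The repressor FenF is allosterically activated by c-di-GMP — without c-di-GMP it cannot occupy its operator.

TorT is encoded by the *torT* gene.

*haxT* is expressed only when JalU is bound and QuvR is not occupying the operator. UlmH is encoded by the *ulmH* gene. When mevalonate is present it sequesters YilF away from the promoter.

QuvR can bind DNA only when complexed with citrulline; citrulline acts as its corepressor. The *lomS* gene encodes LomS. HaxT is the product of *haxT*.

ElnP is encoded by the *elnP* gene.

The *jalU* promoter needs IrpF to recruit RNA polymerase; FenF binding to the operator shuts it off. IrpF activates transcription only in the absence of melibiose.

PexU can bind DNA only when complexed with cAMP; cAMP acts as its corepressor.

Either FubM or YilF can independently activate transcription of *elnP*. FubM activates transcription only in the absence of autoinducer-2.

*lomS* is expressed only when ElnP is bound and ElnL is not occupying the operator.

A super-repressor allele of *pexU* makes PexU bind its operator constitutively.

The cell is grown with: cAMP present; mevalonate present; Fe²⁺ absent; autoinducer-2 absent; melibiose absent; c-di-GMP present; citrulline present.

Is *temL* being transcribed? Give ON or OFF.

PexU is constitutively active in this strain.
With repressor PexU bound, *torT* is not transcribed.
So TorT is not produced.
Required activator TorT is absent, so *ulmH* is not transcribed.
So UlmH is not produced.
Citrulline is present, so QuvR is active.
Melibiose is absent, so IrpF is active.
c-di-GMP is present, so FenF is active.
With repressor FenF bound, *jalU* is not transcribed.
So JalU is not produced.
With repressor QuvR bound, *haxT* is not transcribed.
So HaxT is not produced.
Fe²⁺ is absent, so ElnL is inactive.
Autoinducer-2 is absent, so FubM is active.
Mevalonate is present, so YilF is inactive.
Activator FubM is present, so *elnP* is transcribed.
So ElnP is produced and active.
No repressor is bound and ElnP is active, so *lomS* is transcribed.
So LomS is produced and active.
With repressor LomS bound, *temL* is not transcribed.

OFF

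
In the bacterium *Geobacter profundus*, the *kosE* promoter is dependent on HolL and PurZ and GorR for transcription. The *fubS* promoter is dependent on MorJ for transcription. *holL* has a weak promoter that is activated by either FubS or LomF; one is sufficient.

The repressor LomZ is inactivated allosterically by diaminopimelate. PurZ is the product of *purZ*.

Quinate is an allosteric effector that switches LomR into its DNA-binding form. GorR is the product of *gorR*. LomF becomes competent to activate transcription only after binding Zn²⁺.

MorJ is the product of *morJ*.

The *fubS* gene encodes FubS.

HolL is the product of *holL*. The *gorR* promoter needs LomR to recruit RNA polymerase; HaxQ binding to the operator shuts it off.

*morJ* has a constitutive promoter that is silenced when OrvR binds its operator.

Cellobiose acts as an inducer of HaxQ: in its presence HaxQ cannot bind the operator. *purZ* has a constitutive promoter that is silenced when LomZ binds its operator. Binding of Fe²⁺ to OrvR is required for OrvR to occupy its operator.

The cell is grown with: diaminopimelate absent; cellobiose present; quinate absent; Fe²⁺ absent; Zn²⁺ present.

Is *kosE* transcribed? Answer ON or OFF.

OFF

Fe²⁺ is absent, so OrvR is inactive.
With no repressor bound, *morJ* is transcribed.
So MorJ is produced and active.
No repressor is bound and MorJ is active, so *fubS* is transcribed.
So FubS is produced and active.
Zn²⁺ is present, so LomF is active.
Activator FubS is present, so *holL* is transcribed.
So HolL is produced and active.
Diaminopimelate is absent, so LomZ is active.
With repressor LomZ bound, *purZ* is not transcribed.
So PurZ is not produced.
Quinate is absent, so LomR is inactive.
Cellobiose is present, so HaxQ is inactive.
Required activator LomR is absent, so *gorR* is not transcribed.
So GorR is not produced.
Required activator PurZ is absent, so *kosE* is not transcribed.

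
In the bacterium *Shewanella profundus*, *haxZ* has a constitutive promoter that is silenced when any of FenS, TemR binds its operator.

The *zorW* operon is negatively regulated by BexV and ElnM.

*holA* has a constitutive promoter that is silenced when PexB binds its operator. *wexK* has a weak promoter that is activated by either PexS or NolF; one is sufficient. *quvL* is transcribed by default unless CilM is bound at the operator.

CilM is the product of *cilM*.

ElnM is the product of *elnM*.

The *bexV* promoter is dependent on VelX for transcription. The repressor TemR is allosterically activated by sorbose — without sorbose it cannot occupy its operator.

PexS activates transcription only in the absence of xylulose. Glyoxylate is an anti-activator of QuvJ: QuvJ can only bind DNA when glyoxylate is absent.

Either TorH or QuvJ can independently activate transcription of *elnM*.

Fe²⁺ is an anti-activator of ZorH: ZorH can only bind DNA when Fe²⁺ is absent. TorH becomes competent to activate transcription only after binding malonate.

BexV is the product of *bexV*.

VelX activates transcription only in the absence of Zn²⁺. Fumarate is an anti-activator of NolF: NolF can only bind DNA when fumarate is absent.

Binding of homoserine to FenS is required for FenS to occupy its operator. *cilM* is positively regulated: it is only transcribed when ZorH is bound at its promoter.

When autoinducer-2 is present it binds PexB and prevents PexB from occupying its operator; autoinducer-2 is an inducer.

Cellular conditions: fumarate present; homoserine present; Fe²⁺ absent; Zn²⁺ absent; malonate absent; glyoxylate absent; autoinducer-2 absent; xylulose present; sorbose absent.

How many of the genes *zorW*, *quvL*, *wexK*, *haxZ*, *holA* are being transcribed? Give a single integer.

0

Zn²⁺ is absent, so VelX is active.
No repressor is bound and VelX is active, so *bexV* is transcribed.
So BexV is produced and active.
Malonate is absent, so TorH is inactive.
Glyoxylate is absent, so QuvJ is active.
Activator QuvJ is present, so *elnM* is transcribed.
So ElnM is produced and active.
With repressor BexV bound, *zorW* is not transcribed.
→ *zorW* is OFF.
Fe²⁺ is absent, so ZorH is active.
No repressor is bound and ZorH is active, so *cilM* is transcribed.
So CilM is produced and active.
With repressor CilM bound, *quvL* is not transcribed.
→ *quvL* is OFF.
Xylulose is present, so PexS is inactive.
Fumarate is present, so NolF is inactive.
No activator is available at the *wexK* promoter, so *wexK* is not transcribed.
→ *wexK* is OFF.
Homoserine is present, so FenS is active.
Sorbose is absent, so TemR is inactive.
With repressor FenS bound, *haxZ* is not transcribed.
→ *haxZ* is OFF.
Autoinducer-2 is absent, so PexB is active.
With repressor PexB bound, *holA* is not transcribed.
→ *holA* is OFF.
0 of the 5 genes are transcribed.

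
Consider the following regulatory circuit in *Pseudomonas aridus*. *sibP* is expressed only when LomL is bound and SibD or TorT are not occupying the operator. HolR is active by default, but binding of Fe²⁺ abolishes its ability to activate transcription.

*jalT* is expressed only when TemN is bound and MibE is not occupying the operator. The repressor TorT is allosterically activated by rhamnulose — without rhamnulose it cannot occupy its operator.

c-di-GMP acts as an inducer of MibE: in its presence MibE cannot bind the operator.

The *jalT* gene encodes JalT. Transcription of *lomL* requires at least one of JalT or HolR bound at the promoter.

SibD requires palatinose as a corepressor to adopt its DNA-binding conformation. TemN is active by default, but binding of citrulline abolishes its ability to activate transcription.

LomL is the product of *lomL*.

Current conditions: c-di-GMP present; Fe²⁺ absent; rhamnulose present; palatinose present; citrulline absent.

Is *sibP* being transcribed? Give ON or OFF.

Palatinose is present, so SibD is active.
Rhamnulose is present, so TorT is active.
Citrulline is absent, so TemN is active.
c-di-GMP is present, so MibE is inactive.
No repressor is bound and TemN is active, so *jalT* is transcribed.
So JalT is produced and active.
Fe²⁺ is absent, so HolR is active.
Activator JalT is present, so *lomL* is transcribed.
So LomL is produced and active.
With repressor SibD bound, *sibP* is not transcribed.

OFF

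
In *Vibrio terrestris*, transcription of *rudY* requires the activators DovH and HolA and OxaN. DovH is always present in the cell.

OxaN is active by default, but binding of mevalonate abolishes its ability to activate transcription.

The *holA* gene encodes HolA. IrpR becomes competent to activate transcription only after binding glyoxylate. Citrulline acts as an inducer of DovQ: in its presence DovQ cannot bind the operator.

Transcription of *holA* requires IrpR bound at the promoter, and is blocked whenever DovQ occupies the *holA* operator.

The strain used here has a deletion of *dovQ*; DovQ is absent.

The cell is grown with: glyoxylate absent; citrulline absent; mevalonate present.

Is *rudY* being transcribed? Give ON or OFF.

DovH is produced constitutively and is active.
Glyoxylate is absent, so IrpR is inactive.
DovQ is non-functional in this strain, so it has no effect.
Required activator IrpR is absent, so *holA* is not transcribed.
So HolA is not produced.
Mevalonate is present, so OxaN is inactive.
Required activator HolA is absent, so *rudY* is not transcribed.

OFF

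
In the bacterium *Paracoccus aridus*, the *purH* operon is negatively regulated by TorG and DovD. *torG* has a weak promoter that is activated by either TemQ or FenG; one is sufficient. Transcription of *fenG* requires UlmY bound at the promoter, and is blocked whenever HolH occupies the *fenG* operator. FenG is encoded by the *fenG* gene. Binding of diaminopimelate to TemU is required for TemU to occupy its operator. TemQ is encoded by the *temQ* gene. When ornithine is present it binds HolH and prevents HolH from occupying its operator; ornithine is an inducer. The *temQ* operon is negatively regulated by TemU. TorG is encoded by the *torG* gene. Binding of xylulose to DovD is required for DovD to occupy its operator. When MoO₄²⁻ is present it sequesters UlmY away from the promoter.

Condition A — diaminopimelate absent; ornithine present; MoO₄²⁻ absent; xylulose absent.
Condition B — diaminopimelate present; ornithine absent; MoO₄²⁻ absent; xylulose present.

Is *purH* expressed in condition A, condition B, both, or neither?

Condition A:
Diaminopimelate is absent, so TemU is inactive.
With no repressor bound, *temQ* is transcribed.
So TemQ is produced and active.
Ornithine is present, so HolH is inactive.
MoO₄²⁻ is absent, so UlmY is active.
No repressor is bound and UlmY is active, so *fenG* is transcribed.
So FenG is produced and active.
Activator TemQ is present, so *torG* is transcribed.
So TorG is produced and active.
Xylulose is absent, so DovD is inactive.
With repressor TorG bound, *purH* is not transcribed.
→ *purH* is OFF in A.
Condition B:
Diaminopimelate is present, so TemU is active.
With repressor TemU bound, *temQ* is not transcribed.
So TemQ is not produced.
Ornithine is absent, so HolH is active.
MoO₄²⁻ is absent, so UlmY is active.
With repressor HolH bound, *fenG* is not transcribed.
So FenG is not produced.
No activator is available at the *torG* promoter, so *torG* is not transcribed.
So TorG is not produced.
Xylulose is present, so DovD is active.
With repressor DovD bound, *purH* is not transcribed.
→ *purH* is OFF in B.

neither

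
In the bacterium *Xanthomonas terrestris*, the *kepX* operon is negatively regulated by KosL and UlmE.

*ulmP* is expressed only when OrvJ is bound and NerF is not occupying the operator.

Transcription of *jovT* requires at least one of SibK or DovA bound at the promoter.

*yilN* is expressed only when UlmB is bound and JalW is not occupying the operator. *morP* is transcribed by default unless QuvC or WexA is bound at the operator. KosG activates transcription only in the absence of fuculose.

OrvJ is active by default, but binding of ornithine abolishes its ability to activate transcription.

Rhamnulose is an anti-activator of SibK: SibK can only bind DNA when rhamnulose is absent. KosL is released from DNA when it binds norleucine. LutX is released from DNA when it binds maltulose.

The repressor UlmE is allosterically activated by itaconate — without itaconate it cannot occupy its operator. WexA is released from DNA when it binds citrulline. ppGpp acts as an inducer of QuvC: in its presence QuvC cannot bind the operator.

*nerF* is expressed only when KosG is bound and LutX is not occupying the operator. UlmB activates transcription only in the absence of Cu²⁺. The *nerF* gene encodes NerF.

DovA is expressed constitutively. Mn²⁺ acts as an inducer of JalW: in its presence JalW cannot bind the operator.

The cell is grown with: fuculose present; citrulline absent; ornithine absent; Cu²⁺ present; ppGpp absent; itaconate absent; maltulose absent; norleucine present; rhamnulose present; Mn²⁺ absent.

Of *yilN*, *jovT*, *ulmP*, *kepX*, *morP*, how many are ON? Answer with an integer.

3

Mn²⁺ is absent, so JalW is active.
Cu²⁺ is present, so UlmB is inactive.
With repressor JalW bound, *yilN* is not transcribed.
→ *yilN* is OFF.
Rhamnulose is present, so SibK is inactive.
DovA is produced constitutively and is active.
Activator DovA is present, so *jovT* is transcribed.
→ *jovT* is ON.
Maltulose is absent, so LutX is active.
Fuculose is present, so KosG is inactive.
With repressor LutX bound, *nerF* is not transcribed.
So NerF is not produced.
Ornithine is absent, so OrvJ is active.
No repressor is bound and OrvJ is active, so *ulmP* is transcribed.
→ *ulmP* is ON.
Norleucine is present, so KosL is inactive.
Itaconate is absent, so UlmE is inactive.
With no repressor bound, *kepX* is transcribed.
→ *kepX* is ON.
ppGpp is absent, so QuvC is active.
Citrulline is absent, so WexA is active.
With repressor QuvC bound, *morP* is not transcribed.
→ *morP* is OFF.
3 of the 5 genes are transcribed.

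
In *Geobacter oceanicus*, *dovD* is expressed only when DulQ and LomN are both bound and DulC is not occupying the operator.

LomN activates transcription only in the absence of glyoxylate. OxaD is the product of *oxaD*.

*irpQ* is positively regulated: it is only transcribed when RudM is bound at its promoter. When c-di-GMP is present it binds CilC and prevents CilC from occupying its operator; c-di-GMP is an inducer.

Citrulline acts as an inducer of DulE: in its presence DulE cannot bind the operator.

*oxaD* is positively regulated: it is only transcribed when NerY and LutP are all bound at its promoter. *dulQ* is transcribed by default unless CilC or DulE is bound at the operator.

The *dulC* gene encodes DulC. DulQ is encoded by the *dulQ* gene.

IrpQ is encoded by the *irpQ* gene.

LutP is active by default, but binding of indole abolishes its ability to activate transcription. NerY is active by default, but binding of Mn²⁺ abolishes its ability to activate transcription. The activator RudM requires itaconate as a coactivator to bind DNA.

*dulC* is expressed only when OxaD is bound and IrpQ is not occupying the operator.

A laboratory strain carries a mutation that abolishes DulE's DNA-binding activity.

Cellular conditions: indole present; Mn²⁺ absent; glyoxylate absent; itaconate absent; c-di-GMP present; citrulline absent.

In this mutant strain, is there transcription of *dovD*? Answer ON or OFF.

ON

c-di-GMP is present, so CilC is inactive.
DulE is non-functional in this strain, so it has no effect.
With no repressor bound, *dulQ* is transcribed.
So DulQ is produced and active.
Glyoxylate is absent, so LomN is active.
Itaconate is absent, so RudM is inactive.
Required activator RudM is absent, so *irpQ* is not transcribed.
So IrpQ is not produced.
Mn²⁺ is absent, so NerY is active.
Indole is present, so LutP is inactive.
Required activator LutP is absent, so *oxaD* is not transcribed.
So OxaD is not produced.
Required activator OxaD is absent, so *dulC* is not transcribed.
So DulC is not produced.
No repressor is bound and DulQ and LomN are active, so *dovD* is transcribed.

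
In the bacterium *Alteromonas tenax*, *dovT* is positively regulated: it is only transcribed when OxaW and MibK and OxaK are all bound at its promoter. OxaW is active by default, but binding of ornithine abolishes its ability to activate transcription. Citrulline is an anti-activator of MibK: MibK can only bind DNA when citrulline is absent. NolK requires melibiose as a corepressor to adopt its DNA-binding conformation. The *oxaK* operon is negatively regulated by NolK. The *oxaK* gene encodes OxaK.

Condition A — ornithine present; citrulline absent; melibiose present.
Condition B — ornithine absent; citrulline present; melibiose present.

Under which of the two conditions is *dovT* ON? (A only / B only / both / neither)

Condition A:
Ornithine is present, so OxaW is inactive.
Citrulline is absent, so MibK is active.
Melibiose is present, so NolK is active.
With repressor NolK bound, *oxaK* is not transcribed.
So OxaK is not produced.
Required activator OxaW is absent, so *dovT* is not transcribed.
→ *dovT* is OFF in A.
Condition B:
Ornithine is absent, so OxaW is active.
Citrulline is present, so MibK is inactive.
Melibiose is present, so NolK is active.
With repressor NolK bound, *oxaK* is not transcribed.
So OxaK is not produced.
Required activator MibK is absent, so *dovT* is not transcribed.
→ *dovT* is OFF in B.

neither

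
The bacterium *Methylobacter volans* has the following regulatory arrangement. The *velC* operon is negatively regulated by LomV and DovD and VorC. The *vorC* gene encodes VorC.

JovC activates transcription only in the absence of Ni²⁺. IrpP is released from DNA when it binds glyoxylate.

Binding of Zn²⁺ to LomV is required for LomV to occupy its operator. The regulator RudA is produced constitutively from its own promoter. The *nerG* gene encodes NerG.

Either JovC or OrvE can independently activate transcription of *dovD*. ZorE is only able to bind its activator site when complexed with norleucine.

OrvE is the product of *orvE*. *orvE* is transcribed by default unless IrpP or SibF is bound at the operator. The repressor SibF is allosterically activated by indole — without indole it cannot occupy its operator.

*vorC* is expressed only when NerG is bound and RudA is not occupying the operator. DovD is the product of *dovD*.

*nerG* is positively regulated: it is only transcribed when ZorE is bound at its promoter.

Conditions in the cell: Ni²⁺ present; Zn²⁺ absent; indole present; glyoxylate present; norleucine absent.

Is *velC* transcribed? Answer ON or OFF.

ON

Zn²⁺ is absent, so LomV is inactive.
Ni²⁺ is present, so JovC is inactive.
Glyoxylate is present, so IrpP is inactive.
Indole is present, so SibF is active.
With repressor SibF bound, *orvE* is not transcribed.
So OrvE is not produced.
No activator is available at the *dovD* promoter, so *dovD* is not transcribed.
So DovD is not produced.
Norleucine is absent, so ZorE is inactive.
Required activator ZorE is absent, so *nerG* is not transcribed.
So NerG is not produced.
RudA is produced constitutively and is active.
With repressor RudA bound, *vorC* is not transcribed.
So VorC is not produced.
With no repressor bound, *velC* is transcribed.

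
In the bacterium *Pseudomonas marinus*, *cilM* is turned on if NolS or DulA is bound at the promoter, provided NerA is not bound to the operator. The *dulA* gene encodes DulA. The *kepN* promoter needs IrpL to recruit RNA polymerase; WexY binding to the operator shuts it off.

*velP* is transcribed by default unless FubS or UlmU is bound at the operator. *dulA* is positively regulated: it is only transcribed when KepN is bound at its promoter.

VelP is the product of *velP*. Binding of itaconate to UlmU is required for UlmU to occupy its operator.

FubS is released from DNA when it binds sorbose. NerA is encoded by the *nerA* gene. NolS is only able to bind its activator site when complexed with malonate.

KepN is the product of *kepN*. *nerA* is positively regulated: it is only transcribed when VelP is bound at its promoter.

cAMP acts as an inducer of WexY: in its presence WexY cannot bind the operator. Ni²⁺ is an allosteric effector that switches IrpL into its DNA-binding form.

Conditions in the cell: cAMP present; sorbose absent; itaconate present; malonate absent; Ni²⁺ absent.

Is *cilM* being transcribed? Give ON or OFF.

Malonate is absent, so NolS is inactive.
Sorbose is absent, so FubS is active.
Itaconate is present, so UlmU is active.
With repressor FubS bound, *velP* is not transcribed.
So VelP is not produced.
Required activator VelP is absent, so *nerA* is not transcribed.
So NerA is not produced.
Ni²⁺ is absent, so IrpL is inactive.
cAMP is present, so WexY is inactive.
Required activator IrpL is absent, so *kepN* is not transcribed.
So KepN is not produced.
Required activator KepN is absent, so *dulA* is not transcribed.
So DulA is not produced.
No activator is available at the *cilM* promoter, so *cilM* is not transcribed.

OFF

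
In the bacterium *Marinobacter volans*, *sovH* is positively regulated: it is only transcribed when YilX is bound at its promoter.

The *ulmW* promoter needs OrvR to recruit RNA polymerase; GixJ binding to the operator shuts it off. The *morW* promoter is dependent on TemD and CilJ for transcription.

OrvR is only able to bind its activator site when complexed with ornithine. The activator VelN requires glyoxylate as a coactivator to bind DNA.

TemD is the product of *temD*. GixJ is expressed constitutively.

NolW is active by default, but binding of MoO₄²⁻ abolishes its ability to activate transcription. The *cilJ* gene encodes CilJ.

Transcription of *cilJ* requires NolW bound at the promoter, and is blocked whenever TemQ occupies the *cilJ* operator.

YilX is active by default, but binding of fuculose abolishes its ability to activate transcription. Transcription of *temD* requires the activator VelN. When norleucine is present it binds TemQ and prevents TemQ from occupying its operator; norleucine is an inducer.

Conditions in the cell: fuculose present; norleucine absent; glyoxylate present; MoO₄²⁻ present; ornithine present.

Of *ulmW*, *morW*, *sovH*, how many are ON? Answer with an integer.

Ornithine is present, so OrvR is active.
GixJ is produced constitutively and is active.
With repressor GixJ bound, *ulmW* is not transcribed.
→ *ulmW* is OFF.
Glyoxylate is present, so VelN is active.
No repressor is bound and VelN is active, so *temD* is transcribed.
So TemD is produced and active.
Norleucine is absent, so TemQ is active.
MoO₄²⁻ is present, so NolW is inactive.
With repressor TemQ bound, *cilJ* is not transcribed.
So CilJ is not produced.
Required activator CilJ is absent, so *morW* is not transcribed.
→ *morW* is OFF.
Fuculose is present, so YilX is inactive.
Required activator YilX is absent, so *sovH* is not transcribed.
→ *sovH* is OFF.
0 of the 3 genes are transcribed.

0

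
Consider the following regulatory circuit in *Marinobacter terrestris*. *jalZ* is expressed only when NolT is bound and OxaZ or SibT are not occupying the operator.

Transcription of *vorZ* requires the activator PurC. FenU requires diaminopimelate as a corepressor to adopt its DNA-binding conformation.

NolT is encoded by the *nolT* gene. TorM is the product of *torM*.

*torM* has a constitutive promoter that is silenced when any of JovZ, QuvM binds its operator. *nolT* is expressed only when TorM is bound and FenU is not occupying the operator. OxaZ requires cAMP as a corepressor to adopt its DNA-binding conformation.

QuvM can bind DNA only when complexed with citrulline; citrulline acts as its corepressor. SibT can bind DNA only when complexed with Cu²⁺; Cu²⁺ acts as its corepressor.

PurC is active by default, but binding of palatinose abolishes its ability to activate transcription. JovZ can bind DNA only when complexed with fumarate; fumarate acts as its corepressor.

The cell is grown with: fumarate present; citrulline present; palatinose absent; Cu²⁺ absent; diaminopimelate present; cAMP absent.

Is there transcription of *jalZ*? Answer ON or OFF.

OFF

cAMP is absent, so OxaZ is inactive.
Fumarate is present, so JovZ is active.
Citrulline is present, so QuvM is active.
With repressor JovZ bound, *torM* is not transcribed.
So TorM is not produced.
Diaminopimelate is present, so FenU is active.
With repressor FenU bound, *nolT* is not transcribed.
So NolT is not produced.
Cu²⁺ is absent, so SibT is inactive.
Required activator NolT is absent, so *jalZ* is not transcribed.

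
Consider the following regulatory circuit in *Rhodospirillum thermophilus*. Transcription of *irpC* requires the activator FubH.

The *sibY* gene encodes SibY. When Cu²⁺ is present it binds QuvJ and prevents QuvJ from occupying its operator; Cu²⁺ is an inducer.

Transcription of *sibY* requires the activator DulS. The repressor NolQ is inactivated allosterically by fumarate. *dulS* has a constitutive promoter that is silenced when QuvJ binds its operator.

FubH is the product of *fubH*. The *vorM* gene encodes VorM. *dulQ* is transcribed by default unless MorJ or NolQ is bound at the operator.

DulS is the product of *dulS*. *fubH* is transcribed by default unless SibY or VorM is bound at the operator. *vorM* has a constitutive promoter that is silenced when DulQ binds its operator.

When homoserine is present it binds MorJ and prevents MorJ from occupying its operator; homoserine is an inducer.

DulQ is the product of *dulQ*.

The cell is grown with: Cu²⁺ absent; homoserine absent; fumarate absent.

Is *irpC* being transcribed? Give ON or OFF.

OFF

Cu²⁺ is absent, so QuvJ is active.
With repressor QuvJ bound, *dulS* is not transcribed.
So DulS is not produced.
Required activator DulS is absent, so *sibY* is not transcribed.
So SibY is not produced.
Homoserine is absent, so MorJ is active.
Fumarate is absent, so NolQ is active.
With repressor MorJ bound, *dulQ* is not transcribed.
So DulQ is not produced.
With no repressor bound, *vorM* is transcribed.
So VorM is produced and active.
With repressor VorM bound, *fubH* is not transcribed.
So FubH is not produced.
Required activator FubH is absent, so *irpC* is not transcribed.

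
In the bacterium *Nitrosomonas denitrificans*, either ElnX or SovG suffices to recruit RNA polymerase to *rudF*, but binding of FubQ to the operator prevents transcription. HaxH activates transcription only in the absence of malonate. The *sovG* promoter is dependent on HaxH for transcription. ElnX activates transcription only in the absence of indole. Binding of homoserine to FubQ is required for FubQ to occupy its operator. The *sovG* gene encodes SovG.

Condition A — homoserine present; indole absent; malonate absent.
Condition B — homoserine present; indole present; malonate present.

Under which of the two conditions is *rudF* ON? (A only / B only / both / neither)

neither

Condition A:
Homoserine is present, so FubQ is active.
Indole is absent, so ElnX is active.
Malonate is absent, so HaxH is active.
No repressor is bound and HaxH is active, so *sovG* is transcribed.
So SovG is produced and active.
With repressor FubQ bound, *rudF* is not transcribed.
→ *rudF* is OFF in A.
Condition B:
Homoserine is present, so FubQ is active.
Indole is present, so ElnX is inactive.
Malonate is present, so HaxH is inactive.
Required activator HaxH is absent, so *sovG* is not transcribed.
So SovG is not produced.
With repressor FubQ bound, *rudF* is not transcribed.
→ *rudF* is OFF in B.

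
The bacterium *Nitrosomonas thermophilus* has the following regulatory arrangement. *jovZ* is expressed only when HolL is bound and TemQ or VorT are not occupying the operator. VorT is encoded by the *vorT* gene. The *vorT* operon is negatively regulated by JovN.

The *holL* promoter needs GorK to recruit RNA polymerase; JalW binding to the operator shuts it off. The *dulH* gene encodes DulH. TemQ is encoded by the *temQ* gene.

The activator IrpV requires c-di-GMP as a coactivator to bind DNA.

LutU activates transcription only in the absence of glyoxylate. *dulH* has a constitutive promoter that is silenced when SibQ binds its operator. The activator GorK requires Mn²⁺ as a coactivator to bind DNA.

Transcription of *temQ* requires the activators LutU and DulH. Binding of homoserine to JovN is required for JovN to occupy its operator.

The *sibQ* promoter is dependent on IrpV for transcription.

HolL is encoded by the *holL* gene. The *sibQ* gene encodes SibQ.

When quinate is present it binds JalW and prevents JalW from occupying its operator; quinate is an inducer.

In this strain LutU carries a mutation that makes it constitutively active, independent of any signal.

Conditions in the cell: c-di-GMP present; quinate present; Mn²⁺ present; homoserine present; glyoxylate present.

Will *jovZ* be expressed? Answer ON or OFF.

Mn²⁺ is present, so GorK is active.
Quinate is present, so JalW is inactive.
No repressor is bound and GorK is active, so *holL* is transcribed.
So HolL is produced and active.
LutU is constitutively active in this strain.
c-di-GMP is present, so IrpV is active.
No repressor is bound and IrpV is active, so *sibQ* is transcribed.
So SibQ is produced and active.
With repressor SibQ bound, *dulH* is not transcribed.
So DulH is not produced.
Required activator DulH is absent, so *temQ* is not transcribed.
So TemQ is not produced.
Homoserine is present, so JovN is active.
With repressor JovN bound, *vorT* is not transcribed.
So VorT is not produced.
No repressor is bound and HolL is active, so *jovZ* is transcribed.

ON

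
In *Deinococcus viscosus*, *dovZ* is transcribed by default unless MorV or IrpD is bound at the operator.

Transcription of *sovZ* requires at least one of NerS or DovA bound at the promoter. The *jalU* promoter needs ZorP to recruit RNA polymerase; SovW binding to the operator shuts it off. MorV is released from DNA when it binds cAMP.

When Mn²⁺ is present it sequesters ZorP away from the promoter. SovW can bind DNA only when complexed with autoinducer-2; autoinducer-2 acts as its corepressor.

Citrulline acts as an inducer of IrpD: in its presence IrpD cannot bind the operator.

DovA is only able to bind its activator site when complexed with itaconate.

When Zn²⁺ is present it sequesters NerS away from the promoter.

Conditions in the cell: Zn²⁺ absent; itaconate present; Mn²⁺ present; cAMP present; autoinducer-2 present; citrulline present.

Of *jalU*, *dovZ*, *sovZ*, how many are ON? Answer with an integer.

2

Mn²⁺ is present, so ZorP is inactive.
Autoinducer-2 is present, so SovW is active.
With repressor SovW bound, *jalU* is not transcribed.
→ *jalU* is OFF.
cAMP is present, so MorV is inactive.
Citrulline is present, so IrpD is inactive.
With no repressor bound, *dovZ* is transcribed.
→ *dovZ* is ON.
Zn²⁺ is absent, so NerS is active.
Itaconate is present, so DovA is active.
Activator NerS is present, so *sovZ* is transcribed.
→ *sovZ* is ON.
2 of the 3 genes are transcribed.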